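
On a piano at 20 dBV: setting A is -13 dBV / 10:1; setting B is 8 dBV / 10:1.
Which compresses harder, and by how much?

A: GR = 33 − 33/10 = 29.7 dB.
B: GR = 12 − 12/10 = 10.8 dB.
Difference: 18.9 dB in favour of A.

A, by 18.9 dB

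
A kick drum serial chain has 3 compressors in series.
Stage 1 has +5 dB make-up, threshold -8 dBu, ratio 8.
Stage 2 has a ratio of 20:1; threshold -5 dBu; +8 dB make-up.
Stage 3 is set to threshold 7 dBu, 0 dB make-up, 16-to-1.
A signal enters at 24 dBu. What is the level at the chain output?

Stage 1: 24 dBu is 32 dB over -8 dBu; at 8:1 that becomes 4 dB over, giving -4 dBu; +5 dB make-up → 1 dBu.
Stage 2: overshoot 6 dB → 6/20 = 0.3 dB → -4.7 dBu; +8 dB make-up → 3.3 dBu.
Stage 3: 3.3 dBu is at or below the 7 dBu threshold — no compression; output 3.3 dBu.

3.3 dBu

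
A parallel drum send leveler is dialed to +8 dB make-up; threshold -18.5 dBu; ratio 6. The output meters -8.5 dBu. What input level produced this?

Before make-up, the level was -8.5 − 8 = -16.5 dBu.
That's 2 dB above the -18.5 dBu threshold.
Input overshoot = R × output overshoot = 12 dB → input = -18.5 + 12 = -6.5 dBu.

-6.5 dBu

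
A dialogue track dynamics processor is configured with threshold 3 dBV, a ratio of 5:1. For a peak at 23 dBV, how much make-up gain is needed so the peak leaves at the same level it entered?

Without make-up, output = threshold + overshoot/5 = 3 + 4 = 7 dBV.
Gap to target: 16 dB.

16 dB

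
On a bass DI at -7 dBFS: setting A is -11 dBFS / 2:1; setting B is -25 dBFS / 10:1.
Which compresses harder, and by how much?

A: 4 dB over, compressed to 2 dB over, so 2 dB of GR.
B: 18 dB over, compressed to 1.8 dB over, so 16.2 dB of GR.
B reduces 14.2 dB more.

B, by 14.2 dB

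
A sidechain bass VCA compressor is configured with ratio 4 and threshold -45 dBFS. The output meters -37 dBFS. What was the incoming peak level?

-13 dBFS

That's 8 dB above the -45 dBFS threshold.
Undo the ratio: input overshoot = 8 × 4 = 32 dB, giving input = -13 dBFS.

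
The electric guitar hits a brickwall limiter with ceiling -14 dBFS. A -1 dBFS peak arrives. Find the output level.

A brickwall limiter is an ∞:1 compressor: any input above the ceiling is clamped to -14 dBFS.

-14 dBFS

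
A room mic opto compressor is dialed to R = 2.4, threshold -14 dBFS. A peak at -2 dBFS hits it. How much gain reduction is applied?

7 dB

-2 dBFS exceeds the threshold by 12 dB.
At 2.4:1, output sits 12/2.4 = 5 dB above threshold.
Gain reduction = 12 − 5 = 7 dB.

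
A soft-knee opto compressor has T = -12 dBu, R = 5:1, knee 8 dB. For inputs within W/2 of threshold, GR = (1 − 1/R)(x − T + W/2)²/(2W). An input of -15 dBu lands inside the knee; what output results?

x − T + W/2 = -15 − (-12) + 4 = 1.
GR = (1 − 1/5) × 1² / 16 = 0.8 × 1 / 16 = 0.05 dB.
Output = -15 − 0.05 = -15.05 dBu.

-15.05 dBu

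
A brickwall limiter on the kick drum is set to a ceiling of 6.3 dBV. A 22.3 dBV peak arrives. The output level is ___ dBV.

The limiter clamps the peak to its 6.3 dBV ceiling.

6.3 dBV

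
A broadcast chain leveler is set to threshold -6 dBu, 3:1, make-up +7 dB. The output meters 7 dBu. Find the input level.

12 dBu

Remove make-up: 7 − 7 = 0 dBu.
Post-compression overshoot = 0 − (-6) = 6 dB.
Input overshoot = R × output overshoot = 18 dB → input = -6 + 18 = 12 dBu.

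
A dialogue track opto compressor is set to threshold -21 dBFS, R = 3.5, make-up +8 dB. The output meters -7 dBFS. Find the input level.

0 dBFS

Remove make-up: -7 − 8 = -15 dBFS.
The compressed level sits -15 − (-21) = 6 dB over threshold.
Undo the ratio: input overshoot = 6 × 3.5 = 21 dB, giving input = 0 dBFS.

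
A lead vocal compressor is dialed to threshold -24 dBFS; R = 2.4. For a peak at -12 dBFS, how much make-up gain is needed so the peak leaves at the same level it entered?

7 dB

Overshoot 12 dB → 12/2.4 = 5 dB after compression, so the compressed level is -24 + 5 = -19 dBFS.
Make-up = target − compressed = -12 − (-19) = 7 dB.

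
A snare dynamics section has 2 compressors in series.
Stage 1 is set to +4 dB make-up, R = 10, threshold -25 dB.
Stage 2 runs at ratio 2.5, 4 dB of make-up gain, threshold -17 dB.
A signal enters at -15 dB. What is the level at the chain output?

Stage 1: overshoot 10 dB → 10/10 = 1 dB → -24 dB; +4 dB make-up → -20 dB.
Stage 2: -20 dB ≤ -17 dB, so stage 2 doesn't engage; make-up brings it to -16 dB.

-16 dB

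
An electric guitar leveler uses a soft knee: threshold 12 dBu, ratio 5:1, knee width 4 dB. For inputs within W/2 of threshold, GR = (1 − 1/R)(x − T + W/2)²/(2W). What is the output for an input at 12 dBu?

11.6 dBu

x − T + W/2 = 12 − 12 + 2 = 2.
GR = (1 − 1/5) × 2² / 8 = 0.8 × 4 / 8 = 0.4 dB.
Output = 12 − 0.4 = 11.6 dBu.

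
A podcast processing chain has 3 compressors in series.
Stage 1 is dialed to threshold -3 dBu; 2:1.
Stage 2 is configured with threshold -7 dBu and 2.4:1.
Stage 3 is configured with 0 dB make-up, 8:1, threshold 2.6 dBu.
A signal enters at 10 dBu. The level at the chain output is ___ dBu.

-2.625 dBu

Stage 1: overshoot 13 dB → 13/2 = 6.5 dB → 3.5 dBu.
Stage 2: 3.5 dBu is 10.5 dB over -7 dBu; at 2.4:1 that becomes 4.375 dB over, giving -2.625 dBu.
Stage 3: -2.625 dBu is at or below the 2.6 dBu threshold — no compression; output -2.625 dBu.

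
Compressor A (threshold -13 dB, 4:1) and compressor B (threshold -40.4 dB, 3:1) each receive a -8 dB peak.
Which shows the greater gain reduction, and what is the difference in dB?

A: GR = 5 − 5/4 = 3.75 dB.
B: GR = 32.4 − 32.4/3 = 21.6 dB.
Difference: 17.85 dB in favour of B.

B, by 17.85 dB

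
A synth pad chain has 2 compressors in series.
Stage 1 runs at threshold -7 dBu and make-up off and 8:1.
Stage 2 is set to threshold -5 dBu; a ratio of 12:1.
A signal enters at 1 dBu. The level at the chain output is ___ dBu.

-6 dBu

Stage 1: 8 dB above -7 dBu, reduced 8:1 to 1 dB above → -6 dBu.
Stage 2: -6 dBu is at or below the -5 dBu threshold — no compression; output -6 dBu.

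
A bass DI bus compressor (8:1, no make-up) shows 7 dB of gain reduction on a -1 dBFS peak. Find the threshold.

-9 dBFS

Gain reduction = -1 − (-8) = 7 dB; output overshoot = GR / (R − 1) = 7 / 7 = 1 dB.
Threshold = output − output overshoot = -8 − 1 = -9 dBFS.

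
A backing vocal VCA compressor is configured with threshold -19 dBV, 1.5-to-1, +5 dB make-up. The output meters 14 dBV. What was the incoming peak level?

23 dBV

Remove make-up: 14 − 5 = 9 dBV.
The compressed level sits 9 − (-19) = 28 dB over threshold.
Input overshoot = R × output overshoot = 42 dB → input = -19 + 42 = 23 dBV.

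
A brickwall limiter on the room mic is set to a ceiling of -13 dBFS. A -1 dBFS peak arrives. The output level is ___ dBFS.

-13 dBFS

A brickwall limiter is an ∞:1 compressor: any input above the ceiling is clamped to -13 dBFS.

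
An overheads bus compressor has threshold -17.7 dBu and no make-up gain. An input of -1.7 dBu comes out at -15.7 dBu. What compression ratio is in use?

Input overshoot = -1.7 − (-17.7) = 16 dB; output overshoot = -15.7 − (-17.7) = 2 dB.
Ratio = 16 / 2 = 8.

8:1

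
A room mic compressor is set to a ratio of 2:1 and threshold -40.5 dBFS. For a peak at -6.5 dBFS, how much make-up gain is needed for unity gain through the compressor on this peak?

The peak compresses to -40.5 + 34/2 = -23.5 dBFS.
To reach -6.5 dBFS requires -6.5 − (-23.5) = 17 dB of make-up.

17 dB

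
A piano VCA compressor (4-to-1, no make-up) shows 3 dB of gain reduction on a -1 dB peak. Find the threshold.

-5 dB

Input is 4 dB above T (since output overshoot × R = input overshoot: (-4 − T)·4 = -1 − T gives T = -5 dB).
Check: -5 + (-1 − (-5))/4 = -5 + 1 = -4 dB. ✓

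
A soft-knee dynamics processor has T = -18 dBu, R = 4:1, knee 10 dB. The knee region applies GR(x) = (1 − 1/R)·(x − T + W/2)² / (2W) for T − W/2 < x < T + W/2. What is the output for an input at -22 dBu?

-22.0375 dBu

x − T + W/2 = -22 − (-18) + 5 = 1.
GR = (1 − 1/4) × 1² / 20 = 0.75 × 1 / 20 = 0.0375 dB.
Output = -22 − 0.0375 = -22.0375 dBu.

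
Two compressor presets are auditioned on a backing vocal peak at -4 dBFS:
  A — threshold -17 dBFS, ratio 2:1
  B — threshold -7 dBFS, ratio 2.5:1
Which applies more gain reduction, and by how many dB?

A, by 4.7 dB

A: GR = 13 − 13/2 = 6.5 dB.
B: GR = 3 − 3/2.5 = 1.8 dB.
A applies 4.7 dB more gain reduction.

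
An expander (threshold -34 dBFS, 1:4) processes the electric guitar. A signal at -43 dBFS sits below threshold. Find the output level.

-70 dBFS

Below threshold, a 1:4 expander applies gain = (4−1)×(T − x) of attenuation.
(4−1) × 9 = 27 dB, so output = -43 − 27 = -70 dBFS.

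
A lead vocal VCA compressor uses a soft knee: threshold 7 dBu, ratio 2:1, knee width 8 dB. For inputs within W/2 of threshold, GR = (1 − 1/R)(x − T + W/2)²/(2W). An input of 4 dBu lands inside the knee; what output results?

3.96875 dBu

x − T + W/2 = 4 − 7 + 4 = 1.
GR = (1 − 1/2) × 1² / 16 = 0.5 × 1 / 16 = 0.03125 dB.
Output = 4 − 0.03125 = 3.96875 dBu.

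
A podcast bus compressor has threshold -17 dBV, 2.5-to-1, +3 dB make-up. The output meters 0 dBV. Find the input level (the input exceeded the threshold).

18 dBV

Stripping the +3 dB make-up gives -3 dBV at the gain stage.
Post-compression overshoot = -3 − (-17) = 14 dB.
Undo the ratio: input overshoot = 14 × 2.5 = 35 dB, giving input = 18 dBV.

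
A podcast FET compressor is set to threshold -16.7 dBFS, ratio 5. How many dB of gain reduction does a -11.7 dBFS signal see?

The signal is 5 dB above threshold.
At 5:1, output sits 5/5 = 1 dB above threshold.
GR = overshoot in − overshoot out = 5 − 1 = 4 dB.

4 dB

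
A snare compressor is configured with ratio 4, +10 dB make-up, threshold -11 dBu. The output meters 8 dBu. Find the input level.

Stripping the +10 dB make-up gives -2 dBu at the gain stage.
The compressed level sits -2 − (-11) = 9 dB over threshold.
Input overshoot = R × output overshoot = 36 dB → input = -11 + 36 = 25 dBu.

25 dBu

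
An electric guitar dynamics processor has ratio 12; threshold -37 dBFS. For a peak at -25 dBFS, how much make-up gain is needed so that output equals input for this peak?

11 dB

Without make-up, output = threshold + overshoot/12 = -37 + 1 = -36 dBFS.
Gap to target: 11 dB.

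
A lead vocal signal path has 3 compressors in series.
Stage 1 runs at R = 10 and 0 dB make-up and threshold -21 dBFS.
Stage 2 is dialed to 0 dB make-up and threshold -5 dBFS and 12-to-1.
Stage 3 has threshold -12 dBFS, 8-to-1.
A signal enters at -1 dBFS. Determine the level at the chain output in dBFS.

-19 dBFS

Stage 1: overshoot 20 dB → 20/10 = 2 dB → -19 dBFS.
Stage 2: -19 dBFS ≤ -5 dBFS, so stage 2 doesn't engage; output -19 dBFS.
Stage 3: -19 dBFS is at or below the -12 dBFS threshold — no compression; output -19 dBFS.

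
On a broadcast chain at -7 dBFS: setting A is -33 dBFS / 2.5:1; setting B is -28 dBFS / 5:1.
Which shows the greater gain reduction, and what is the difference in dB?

A: overshoot 26 dB → output overshoot 10.4 dB → GR 15.6 dB.
B: overshoot 21 dB → output overshoot 4.2 dB → GR 16.8 dB.
B reduces 1.2 dB more.

B, by 1.2 dB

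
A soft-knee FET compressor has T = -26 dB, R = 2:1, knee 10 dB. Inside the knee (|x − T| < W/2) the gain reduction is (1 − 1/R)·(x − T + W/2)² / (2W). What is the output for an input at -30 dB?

-30.025 dB

x − T + W/2 = -30 − (-26) + 5 = 1.
GR = (1 − 1/2) × 1² / 20 = 0.5 × 1 / 20 = 0.025 dB.
Output = -30 − 0.025 = -30.025 dB.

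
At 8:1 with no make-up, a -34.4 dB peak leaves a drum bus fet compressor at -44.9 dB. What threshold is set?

Input is 12 dB above T (since output overshoot × R = input overshoot: (-44.9 − T)·8 = -34.4 − T gives T = -46.4 dB).
Check: -46.4 + (-34.4 − (-46.4))/8 = -46.4 + 1.5 = -44.9 dB. ✓

-46.4 dB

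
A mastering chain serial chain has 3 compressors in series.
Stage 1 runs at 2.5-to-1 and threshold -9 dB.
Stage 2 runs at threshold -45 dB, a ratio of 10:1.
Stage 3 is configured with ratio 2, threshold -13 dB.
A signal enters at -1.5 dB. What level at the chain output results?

-41.1 dB

Stage 1: -1.5 dB is 7.5 dB over -9 dB; at 2.5:1 that becomes 3 dB over, giving -6 dB.
Stage 2: overshoot 39 dB → 39/10 = 3.9 dB → -41.1 dB.
Stage 3: -41.1 dB ≤ -13 dB, so stage 3 doesn't engage; output -41.1 dB.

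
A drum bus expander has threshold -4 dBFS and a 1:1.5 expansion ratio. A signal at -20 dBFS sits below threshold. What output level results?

Below threshold, a 1:1.5 expander applies gain = (1.5−1)×(T − x) of attenuation.
(1.5−1) × 16 = 8 dB, so output = -20 − 8 = -28 dBFS.

-28 dBFS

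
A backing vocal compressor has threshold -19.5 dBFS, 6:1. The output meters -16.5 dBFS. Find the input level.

-1.5 dBFS

The compressed level sits -16.5 − (-19.5) = 3 dB over threshold.
Undo the ratio: input overshoot = 3 × 6 = 18 dB, giving input = -1.5 dBFS.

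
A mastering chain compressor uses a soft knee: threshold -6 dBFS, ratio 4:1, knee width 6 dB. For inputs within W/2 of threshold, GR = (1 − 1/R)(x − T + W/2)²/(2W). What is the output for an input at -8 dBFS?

-8.0625 dBFS

x − T + W/2 = -8 − (-6) + 3 = 1.
GR = (1 − 1/4) × 1² / 12 = 0.75 × 1 / 12 = 0.0625 dB.
Output = -8 − 0.0625 = -8.0625 dBFS.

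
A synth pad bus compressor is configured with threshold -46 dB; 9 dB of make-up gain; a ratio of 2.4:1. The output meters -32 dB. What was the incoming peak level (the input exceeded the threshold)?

Stripping the +9 dB make-up gives -41 dB at the gain stage.
That's 5 dB above the -46 dB threshold.
Input overshoot = R × output overshoot = 12 dB → input = -46 + 12 = -34 dB.

-34 dB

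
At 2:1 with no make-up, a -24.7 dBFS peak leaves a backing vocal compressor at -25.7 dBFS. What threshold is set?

-26.7 dBFS

Input is 2 dB above T (since output overshoot × R = input overshoot: (-25.7 − T)·2 = -24.7 − T gives T = -26.7 dBFS).
Check: -26.7 + (-24.7 − (-26.7))/2 = -26.7 + 1 = -25.7 dBFS. ✓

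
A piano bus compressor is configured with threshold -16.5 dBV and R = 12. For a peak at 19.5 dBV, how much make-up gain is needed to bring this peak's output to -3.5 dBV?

10 dB

Overshoot 36 dB → 36/12 = 3 dB after compression, so the compressed level is -16.5 + 3 = -13.5 dBV.
Make-up = target − compressed = -3.5 − (-13.5) = 10 dB.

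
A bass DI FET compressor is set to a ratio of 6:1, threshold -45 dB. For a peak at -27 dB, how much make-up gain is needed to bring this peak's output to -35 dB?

7 dB

The peak compresses to -45 + 18/6 = -42 dB.
To reach -35 dB requires -35 − (-42) = 7 dB of make-up.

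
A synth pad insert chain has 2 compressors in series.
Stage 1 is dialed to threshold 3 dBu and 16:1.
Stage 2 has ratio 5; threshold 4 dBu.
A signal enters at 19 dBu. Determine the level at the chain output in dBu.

Stage 1: overshoot 16 dB → 16/16 = 1 dB → 4 dBu.
Stage 2: 4 dBu is at or below the 4 dBu threshold — no compression; output 4 dBu.

4 dBu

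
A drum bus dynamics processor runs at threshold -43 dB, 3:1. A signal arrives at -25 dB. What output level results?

-37 dB

The input is 18 dB above the -43 dB threshold.
The 18 dB excess becomes 6 dB after 3:1 reduction.
That puts the output at -37 dB.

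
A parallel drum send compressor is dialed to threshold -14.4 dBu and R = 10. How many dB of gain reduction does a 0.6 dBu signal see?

13.5 dB

The signal is 15 dB above threshold.
After 10:1 compression the overshoot becomes 15/10 = 1.5 dB.
GR = overshoot in − overshoot out = 15 − 1.5 = 13.5 dB.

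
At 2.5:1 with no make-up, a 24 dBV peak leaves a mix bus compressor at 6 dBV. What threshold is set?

-6 dBV

Input is 30 dB above T (since output overshoot × R = input overshoot: (6 − T)·2.5 = 24 − T gives T = -6 dBV).
Check: -6 + (24 − (-6))/2.5 = -6 + 12 = 6 dBV. ✓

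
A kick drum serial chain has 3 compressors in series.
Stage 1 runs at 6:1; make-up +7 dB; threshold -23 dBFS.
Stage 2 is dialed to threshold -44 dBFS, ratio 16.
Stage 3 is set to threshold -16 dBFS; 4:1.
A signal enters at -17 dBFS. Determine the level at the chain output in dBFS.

Stage 1: -17 dBFS is 6 dB over -23 dBFS; at 6:1 that becomes 1 dB over, giving -22 dBFS; +7 dB make-up → -15 dBFS.
Stage 2: -15 dBFS is 29 dB over -44 dBFS; at 16:1 that becomes 1.8125 dB over, giving -42.1875 dBFS.
Stage 3: -42.1875 dBFS ≤ -16 dBFS, so stage 3 doesn't engage; output -42.1875 dBFS.

-42.1875 dBFS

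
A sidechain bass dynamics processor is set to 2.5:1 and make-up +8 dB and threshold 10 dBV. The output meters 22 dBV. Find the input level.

20 dBV

Remove make-up: 22 − 8 = 14 dBV.
Post-compression overshoot = 14 − 10 = 4 dB.
Input overshoot = R × output overshoot = 10 dB → input = 10 + 10 = 20 dBV.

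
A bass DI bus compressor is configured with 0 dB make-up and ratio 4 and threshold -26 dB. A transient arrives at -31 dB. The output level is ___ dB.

-31 dB

-31 dB is 5 dB below the -26 dB threshold, so no gain reduction is applied.
Output = input = -31 dB.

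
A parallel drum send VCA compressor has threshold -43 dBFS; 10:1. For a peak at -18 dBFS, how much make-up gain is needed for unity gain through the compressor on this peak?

22.5 dB

The peak compresses to -43 + 25/10 = -40.5 dBFS.
To reach -18 dBFS requires -18 − (-40.5) = 22.5 dB of make-up.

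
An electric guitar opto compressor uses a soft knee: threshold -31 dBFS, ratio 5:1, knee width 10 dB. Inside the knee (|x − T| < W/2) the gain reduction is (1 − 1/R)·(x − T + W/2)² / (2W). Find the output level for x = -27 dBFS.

-30.24 dBFS

x − T + W/2 = -27 − (-31) + 5 = 9.
GR = (1 − 1/5) × 9² / 20 = 0.8 × 81 / 20 = 3.24 dB.
Output = -27 − 3.24 = -30.24 dBFS.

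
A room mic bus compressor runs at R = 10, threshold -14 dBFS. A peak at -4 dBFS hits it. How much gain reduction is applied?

9 dB

-4 dBFS exceeds the threshold by 10 dB.
At 10:1, output sits 10/10 = 1 dB above threshold.
GR = overshoot in − overshoot out = 10 − 1 = 9 dB.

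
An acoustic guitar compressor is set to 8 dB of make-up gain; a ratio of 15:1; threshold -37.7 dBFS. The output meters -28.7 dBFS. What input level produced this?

Stripping the +8 dB make-up gives -36.7 dBFS at the gain stage.
The compressed level sits -36.7 − (-37.7) = 1 dB over threshold.
Undo the ratio: input overshoot = 1 × 15 = 15 dB, giving input = -22.7 dBFS.

-22.7 dBFS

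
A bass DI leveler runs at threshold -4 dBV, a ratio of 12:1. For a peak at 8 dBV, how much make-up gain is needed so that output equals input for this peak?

11 dB

The peak compresses to -4 + 12/12 = -3 dBV.
To reach 8 dBV requires 8 − (-3) = 11 dB of make-up.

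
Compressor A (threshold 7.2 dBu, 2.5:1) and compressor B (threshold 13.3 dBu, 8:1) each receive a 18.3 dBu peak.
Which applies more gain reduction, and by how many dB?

A: GR = 11.1 − 11.1/2.5 = 6.66 dB.
B: GR = 5 − 5/8 = 4.375 dB.
A applies 2.285 dB more gain reduction.

A, by 2.285 dB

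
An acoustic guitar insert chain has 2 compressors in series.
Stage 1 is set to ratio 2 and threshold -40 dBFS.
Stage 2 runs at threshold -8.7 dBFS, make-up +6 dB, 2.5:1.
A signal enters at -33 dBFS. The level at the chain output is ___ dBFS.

Stage 1: 7 dB above -40 dBFS, reduced 2:1 to 3.5 dB above → -36.5 dBFS.
Stage 2: -36.5 dBFS is at or below the -8.7 dBFS threshold — no compression; make-up brings it to -30.5 dBFS.

-30.5 dBFS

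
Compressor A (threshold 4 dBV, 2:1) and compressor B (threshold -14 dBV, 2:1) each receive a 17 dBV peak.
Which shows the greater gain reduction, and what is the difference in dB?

A: GR = 13 − 13/2 = 6.5 dB.
B: GR = 31 − 31/2 = 15.5 dB.
B reduces 9 dB more.

B, by 9 dB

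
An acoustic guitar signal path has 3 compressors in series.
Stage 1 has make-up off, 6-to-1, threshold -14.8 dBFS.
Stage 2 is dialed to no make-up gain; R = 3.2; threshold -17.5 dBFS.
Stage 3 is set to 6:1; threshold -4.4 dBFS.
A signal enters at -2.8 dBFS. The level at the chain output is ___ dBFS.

Stage 1: -2.8 dBFS is 12 dB over -14.8 dBFS; at 6:1 that becomes 2 dB over, giving -12.8 dBFS.
Stage 2: -12.8 dBFS is 4.7 dB over -17.5 dBFS; at 3.2:1 that becomes 1.46875 dB over, giving -16.03125 dBFS.
Stage 3: -16.03125 dBFS is at or below the -4.4 dBFS threshold — no compression; output -16.03125 dBFS.

-16.03125 dBFS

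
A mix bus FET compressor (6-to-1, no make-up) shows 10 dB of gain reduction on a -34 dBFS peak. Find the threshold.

-46 dBFS

Input is 12 dB above T (since output overshoot × R = input overshoot: (-44 − T)·6 = -34 − T gives T = -46 dBFS).
Check: -46 + (-34 − (-46))/6 = -46 + 2 = -44 dBFS. ✓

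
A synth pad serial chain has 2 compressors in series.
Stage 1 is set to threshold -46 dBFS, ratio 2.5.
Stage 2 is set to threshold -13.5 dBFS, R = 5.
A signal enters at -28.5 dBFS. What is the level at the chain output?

Stage 1: 17.5 dB above -46 dBFS, reduced 2.5:1 to 7 dB above → -39 dBFS.
Stage 2: below threshold (-39 ≤ -13.5); passes unchanged; output -39 dBFS.

-39 dBFS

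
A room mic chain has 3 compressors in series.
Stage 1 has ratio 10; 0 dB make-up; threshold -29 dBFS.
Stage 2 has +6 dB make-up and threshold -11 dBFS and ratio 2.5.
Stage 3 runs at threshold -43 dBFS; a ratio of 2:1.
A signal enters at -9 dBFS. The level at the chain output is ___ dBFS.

Stage 1: overshoot 20 dB → 20/10 = 2 dB → -27 dBFS.
Stage 2: below threshold (-27 ≤ -11); passes unchanged; make-up brings it to -21 dBFS.
Stage 3: 22 dB above -43 dBFS, reduced 2:1 to 11 dB above → -32 dBFS.

-32 dBFS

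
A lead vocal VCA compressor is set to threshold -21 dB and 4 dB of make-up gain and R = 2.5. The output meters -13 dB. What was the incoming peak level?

-11 dB

Before make-up, the level was -13 − 4 = -17 dB.
That's 4 dB above the -21 dB threshold.
Input overshoot = R × output overshoot = 10 dB → input = -21 + 10 = -11 dB.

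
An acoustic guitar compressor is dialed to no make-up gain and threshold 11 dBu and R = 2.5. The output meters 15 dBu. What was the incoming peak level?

21 dBu

Post-compression overshoot = 15 − 11 = 4 dB.
Before 2.5:1 compression the overshoot was 4 × 2.5 = 10 dB, so input = 11 + 10 = 21 dBu.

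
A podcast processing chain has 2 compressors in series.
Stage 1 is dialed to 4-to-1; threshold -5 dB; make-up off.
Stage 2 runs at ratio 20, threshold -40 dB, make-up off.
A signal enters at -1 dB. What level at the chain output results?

-38.2 dB

Stage 1: 4 dB above -5 dB, reduced 4:1 to 1 dB above → -4 dB.
Stage 2: -4 dB is 36 dB over -40 dB; at 20:1 that becomes 1.8 dB over, giving -38.2 dB.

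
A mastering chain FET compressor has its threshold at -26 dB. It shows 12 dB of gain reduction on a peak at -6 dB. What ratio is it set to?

2.5:1

Input overshoot = -6 − (-26) = 20 dB.
Output overshoot = 20 − 12 = 8 dB.
Ratio = input overshoot / output overshoot = 20 / 8 = 2.5.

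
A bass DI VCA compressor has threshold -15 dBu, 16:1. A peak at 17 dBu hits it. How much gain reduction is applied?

17 dBu exceeds the threshold by 32 dB.
A 16:1 ratio leaves 2 dB of that excess.
So the signal is attenuated by 32 − 2 = 30 dB.

30 dB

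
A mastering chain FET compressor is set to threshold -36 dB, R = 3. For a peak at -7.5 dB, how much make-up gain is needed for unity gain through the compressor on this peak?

Without make-up, output = threshold + overshoot/3 = -36 + 9.5 = -26.5 dB.
Gap to target: 19 dB.

19 dB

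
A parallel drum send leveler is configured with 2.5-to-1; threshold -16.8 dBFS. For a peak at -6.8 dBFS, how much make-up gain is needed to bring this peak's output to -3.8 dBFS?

9 dB

The peak compresses to -16.8 + 10/2.5 = -12.8 dBFS.
To reach -3.8 dBFS requires -3.8 − (-12.8) = 9 dB of make-up.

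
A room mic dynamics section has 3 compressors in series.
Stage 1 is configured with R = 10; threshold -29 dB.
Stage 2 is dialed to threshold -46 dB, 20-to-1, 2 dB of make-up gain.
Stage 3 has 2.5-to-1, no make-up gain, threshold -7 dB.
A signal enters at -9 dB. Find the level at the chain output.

Stage 1: -9 dB is 20 dB over -29 dB; at 10:1 that becomes 2 dB over, giving -27 dB.
Stage 2: -27 dB is 19 dB over -46 dB; at 20:1 that becomes 0.95 dB over, giving -45.05 dB; +2 dB make-up → -43.05 dB.
Stage 3: -43.05 dB ≤ -7 dB, so stage 3 doesn't engage; output -43.05 dB.

-43.05 dB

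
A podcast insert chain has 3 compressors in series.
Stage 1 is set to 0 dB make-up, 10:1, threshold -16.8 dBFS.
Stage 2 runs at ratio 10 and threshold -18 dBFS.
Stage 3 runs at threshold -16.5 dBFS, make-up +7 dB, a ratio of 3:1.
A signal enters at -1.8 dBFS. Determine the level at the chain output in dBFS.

-10.73 dBFS

Stage 1: overshoot 15 dB → 15/10 = 1.5 dB → -15.3 dBFS.
Stage 2: -15.3 dBFS is 2.7 dB over -18 dBFS; at 10:1 that becomes 0.27 dB over, giving -17.73 dBFS.
Stage 3: below threshold (-17.73 ≤ -16.5); passes unchanged; make-up brings it to -10.73 dBFS.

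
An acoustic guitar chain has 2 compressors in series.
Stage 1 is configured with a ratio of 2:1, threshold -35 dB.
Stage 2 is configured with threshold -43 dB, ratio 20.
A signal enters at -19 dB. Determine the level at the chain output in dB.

Stage 1: overshoot 16 dB → 16/2 = 8 dB → -27 dB.
Stage 2: 16 dB above -43 dB, reduced 20:1 to 0.8 dB above → -42.2 dB.

-42.2 dB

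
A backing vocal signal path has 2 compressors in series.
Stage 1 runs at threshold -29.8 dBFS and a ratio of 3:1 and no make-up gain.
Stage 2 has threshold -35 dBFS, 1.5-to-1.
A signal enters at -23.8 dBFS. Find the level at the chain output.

Stage 1: overshoot 6 dB → 6/3 = 2 dB → -27.8 dBFS.
Stage 2: overshoot 7.2 dB → 7.2/1.5 = 4.8 dB → -30.2 dBFS.

-30.2 dBFS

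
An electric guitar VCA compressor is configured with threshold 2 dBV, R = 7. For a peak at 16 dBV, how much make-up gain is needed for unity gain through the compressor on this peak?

Without make-up, output = threshold + overshoot/7 = 2 + 2 = 4 dBV.
Gap to target: 12 dB.

12 dB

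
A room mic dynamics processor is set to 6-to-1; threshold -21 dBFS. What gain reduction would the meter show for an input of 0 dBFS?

17.5 dB

Overshoot = 0 − (-21) = 21 dB.
After 6:1 compression the overshoot becomes 21/6 = 3.5 dB.
So the signal is attenuated by 21 − 3.5 = 17.5 dB.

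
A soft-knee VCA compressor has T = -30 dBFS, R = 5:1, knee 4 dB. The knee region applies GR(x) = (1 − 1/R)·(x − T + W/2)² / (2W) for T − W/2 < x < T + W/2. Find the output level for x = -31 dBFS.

x − T + W/2 = -31 − (-30) + 2 = 1.
GR = (1 − 1/5) × 1² / 8 = 0.8 × 1 / 8 = 0.1 dB.
Output = -31 − 0.1 = -31.1 dBFS.

-31.1 dBFS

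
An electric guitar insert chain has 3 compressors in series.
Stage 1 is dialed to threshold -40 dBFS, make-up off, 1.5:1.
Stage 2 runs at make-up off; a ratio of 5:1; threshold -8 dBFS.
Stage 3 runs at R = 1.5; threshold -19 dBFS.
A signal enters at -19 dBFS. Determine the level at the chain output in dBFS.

Stage 1: 21 dB above -40 dBFS, reduced 1.5:1 to 14 dB above → -26 dBFS.
Stage 2: -26 dBFS ≤ -8 dBFS, so stage 2 doesn't engage; output -26 dBFS.
Stage 3: -26 dBFS is at or below the -19 dBFS threshold — no compression; output -26 dBFS.

-26 dBFS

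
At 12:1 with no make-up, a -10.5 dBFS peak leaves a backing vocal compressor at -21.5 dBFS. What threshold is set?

-22.5 dBFS

Let T be the threshold. Output overshoot = (input overshoot)/R, so -21.5 − T = (-10.5 − T)/12.
12·(-21.5 − T) = -10.5 − T → 11·T = -258 − (-10.5) = -247.5.
T = -247.5/11 = -22.5 dBFS.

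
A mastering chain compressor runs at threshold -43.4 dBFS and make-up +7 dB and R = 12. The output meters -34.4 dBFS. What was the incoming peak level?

-19.4 dBFS

Before make-up, the level was -34.4 − 7 = -41.4 dBFS.
That's 2 dB above the -43.4 dBFS threshold.
Undo the ratio: input overshoot = 2 × 12 = 24 dB, giving input = -19.4 dBFS.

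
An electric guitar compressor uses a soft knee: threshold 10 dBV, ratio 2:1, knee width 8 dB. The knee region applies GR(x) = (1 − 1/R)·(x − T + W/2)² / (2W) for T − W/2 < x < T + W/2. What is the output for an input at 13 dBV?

x − T + W/2 = 13 − 10 + 4 = 7.
GR = (1 − 1/2) × 7² / 16 = 0.5 × 49 / 16 = 1.53125 dB.
Output = 13 − 1.53125 = 11.46875 dBV.

11.46875 dBV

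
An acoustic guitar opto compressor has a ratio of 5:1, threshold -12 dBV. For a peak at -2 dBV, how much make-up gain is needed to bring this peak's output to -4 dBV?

Overshoot 10 dB → 10/5 = 2 dB after compression, so the compressed level is -12 + 2 = -10 dBV.
Make-up = target − compressed = -4 − (-10) = 6 dB.

6 dB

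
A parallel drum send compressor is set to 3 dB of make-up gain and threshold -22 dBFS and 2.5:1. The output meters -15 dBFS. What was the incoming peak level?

-12 dBFS

Remove make-up: -15 − 3 = -18 dBFS.
That's 4 dB above the -22 dBFS threshold.
Before 2.5:1 compression the overshoot was 4 × 2.5 = 10 dB, so input = -22 + 10 = -12 dBFS.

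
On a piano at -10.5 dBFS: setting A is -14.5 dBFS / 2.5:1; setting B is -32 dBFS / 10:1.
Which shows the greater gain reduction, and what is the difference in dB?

B, by 16.95 dB

A: 4 dB over, compressed to 1.6 dB over, so 2.4 dB of GR.
B: 21.5 dB over, compressed to 2.15 dB over, so 19.35 dB of GR.
B reduces 16.95 dB more.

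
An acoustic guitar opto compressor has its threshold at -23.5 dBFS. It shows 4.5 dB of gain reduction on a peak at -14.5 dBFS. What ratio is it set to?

Input overshoot = -14.5 − (-23.5) = 9 dB.
Output overshoot = 9 − 4.5 = 4.5 dB.
Ratio = input overshoot / output overshoot = 9 / 4.5 = 2.

2:1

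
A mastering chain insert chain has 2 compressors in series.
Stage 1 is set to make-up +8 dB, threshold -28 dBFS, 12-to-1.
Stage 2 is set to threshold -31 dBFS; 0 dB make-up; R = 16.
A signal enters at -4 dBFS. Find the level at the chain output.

Stage 1: overshoot 24 dB → 24/12 = 2 dB → -26 dBFS; +8 dB make-up → -18 dBFS.
Stage 2: -18 dBFS is 13 dB over -31 dBFS; at 16:1 that becomes 0.8125 dB over, giving -30.1875 dBFS.

-30.1875 dBFS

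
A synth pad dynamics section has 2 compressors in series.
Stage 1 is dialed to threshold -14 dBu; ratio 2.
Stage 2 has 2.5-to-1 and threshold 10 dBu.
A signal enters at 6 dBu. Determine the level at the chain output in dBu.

Stage 1: 20 dB above -14 dBu, reduced 2:1 to 10 dB above → -4 dBu.
Stage 2: -4 dBu ≤ 10 dBu, so stage 2 doesn't engage; output -4 dBu.

-4 dBu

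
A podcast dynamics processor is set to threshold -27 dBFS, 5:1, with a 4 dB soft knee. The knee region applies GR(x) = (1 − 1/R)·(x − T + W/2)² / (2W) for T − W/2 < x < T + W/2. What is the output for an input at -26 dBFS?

x − T + W/2 = -26 − (-27) + 2 = 3.
GR = (1 − 1/5) × 3² / 8 = 0.8 × 9 / 8 = 0.9 dB.
Output = -26 − 0.9 = -26.9 dBFS.

-26.9 dBFS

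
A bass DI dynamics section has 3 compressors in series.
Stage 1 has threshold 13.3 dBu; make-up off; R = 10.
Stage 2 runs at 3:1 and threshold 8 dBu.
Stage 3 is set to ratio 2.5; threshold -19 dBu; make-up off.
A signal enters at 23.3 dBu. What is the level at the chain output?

-7.36 dBu

Stage 1: 23.3 dBu is 10 dB over 13.3 dBu; at 10:1 that becomes 1 dB over, giving 14.3 dBu.
Stage 2: overshoot 6.3 dB → 6.3/3 = 2.1 dB → 10.1 dBu.
Stage 3: overshoot 29.1 dB → 29.1/2.5 = 11.64 dB → -7.36 dBu.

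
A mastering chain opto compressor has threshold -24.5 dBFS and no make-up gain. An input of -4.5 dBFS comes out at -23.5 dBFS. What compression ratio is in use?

Input overshoot = -4.5 − (-24.5) = 20 dB; output overshoot = -23.5 − (-24.5) = 1 dB.
Ratio = 20 / 1 = 20.

20:1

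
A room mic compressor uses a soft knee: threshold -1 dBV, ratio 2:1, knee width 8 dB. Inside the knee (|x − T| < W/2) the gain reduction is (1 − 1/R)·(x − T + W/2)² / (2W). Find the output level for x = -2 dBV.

x − T + W/2 = -2 − (-1) + 4 = 3.
GR = (1 − 1/2) × 3² / 16 = 0.5 × 9 / 16 = 0.28125 dB.
Output = -2 − 0.28125 = -2.28125 dBV.

-2.28125 dBV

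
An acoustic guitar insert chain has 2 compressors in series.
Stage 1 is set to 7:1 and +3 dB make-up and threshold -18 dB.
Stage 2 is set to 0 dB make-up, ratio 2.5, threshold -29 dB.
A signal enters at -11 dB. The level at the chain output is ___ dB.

Stage 1: overshoot 7 dB → 7/7 = 1 dB → -17 dB; +3 dB make-up → -14 dB.
Stage 2: overshoot 15 dB → 15/2.5 = 6 dB → -23 dB.

-23 dB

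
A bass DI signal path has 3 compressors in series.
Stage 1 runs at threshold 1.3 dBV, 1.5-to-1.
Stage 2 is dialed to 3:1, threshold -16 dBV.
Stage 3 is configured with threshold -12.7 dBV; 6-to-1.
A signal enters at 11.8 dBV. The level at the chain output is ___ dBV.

Stage 1: 10.5 dB above 1.3 dBV, reduced 1.5:1 to 7 dB above → 8.3 dBV.
Stage 2: overshoot 24.3 dB → 24.3/3 = 8.1 dB → -7.9 dBV.
Stage 3: -7.9 dBV is 4.8 dB over -12.7 dBV; at 6:1 that becomes 0.8 dB over, giving -11.9 dBV.

-11.9 dBV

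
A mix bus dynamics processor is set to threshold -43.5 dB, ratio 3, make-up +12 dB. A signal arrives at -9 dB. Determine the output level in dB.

-9 dB sits 34.5 dB over threshold.
3:1 compression reduces that to 34.5/3 = 11.5 dB over.
So the level is -43.5 + 11.5 = -32 dB; make-up adds 12 dB, giving -20 dB.

-20 dB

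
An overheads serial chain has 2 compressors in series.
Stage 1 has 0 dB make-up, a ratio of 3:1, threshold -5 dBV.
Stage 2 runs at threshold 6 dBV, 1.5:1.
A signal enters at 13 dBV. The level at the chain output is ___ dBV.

1 dBV

Stage 1: 13 dBV is 18 dB over -5 dBV; at 3:1 that becomes 6 dB over, giving 1 dBV.
Stage 2: 1 dBV ≤ 6 dBV, so stage 2 doesn't engage; output 1 dBV.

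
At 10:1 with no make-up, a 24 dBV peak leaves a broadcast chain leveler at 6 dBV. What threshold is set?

Gain reduction = 24 − 6 = 18 dB; output overshoot = GR / (R − 1) = 18 / 9 = 2 dB.
Threshold = output − output overshoot = 6 − 2 = 4 dBV.

4 dBV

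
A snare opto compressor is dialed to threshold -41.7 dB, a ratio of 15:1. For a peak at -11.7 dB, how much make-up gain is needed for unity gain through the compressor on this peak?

Without make-up, output = threshold + overshoot/15 = -41.7 + 2 = -39.7 dB.
Gap to target: 28 dB.

28 dB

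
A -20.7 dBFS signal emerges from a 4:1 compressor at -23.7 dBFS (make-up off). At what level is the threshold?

Input is 4 dB above T (since output overshoot × R = input overshoot: (-23.7 − T)·4 = -20.7 − T gives T = -24.7 dBFS).
Check: -24.7 + (-20.7 − (-24.7))/4 = -24.7 + 1 = -23.7 dBFS. ✓

-24.7 dBFS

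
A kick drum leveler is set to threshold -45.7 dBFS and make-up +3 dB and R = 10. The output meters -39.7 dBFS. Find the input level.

Stripping the +3 dB make-up gives -42.7 dBFS at the gain stage.
The compressed level sits -42.7 − (-45.7) = 3 dB over threshold.
Before 10:1 compression the overshoot was 3 × 10 = 30 dB, so input = -45.7 + 30 = -15.7 dBFS.

-15.7 dBFS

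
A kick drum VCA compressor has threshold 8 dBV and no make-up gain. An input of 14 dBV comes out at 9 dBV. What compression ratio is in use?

Input overshoot = 14 − 8 = 6 dB; output overshoot = 9 − 8 = 1 dB.
Ratio = 6 / 1 = 6.

6:1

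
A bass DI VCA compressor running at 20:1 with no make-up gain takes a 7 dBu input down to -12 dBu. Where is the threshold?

Let T be the threshold. Output overshoot = (input overshoot)/R, so -12 − T = (7 − T)/20.
20·(-12 − T) = 7 − T → 19·T = -240 − 7 = -247.
T = -247/19 = -13 dBu.

-13 dBu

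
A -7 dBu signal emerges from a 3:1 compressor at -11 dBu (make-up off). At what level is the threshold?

Gain reduction = -7 − (-11) = 4 dB; output overshoot = GR / (R − 1) = 4 / 2 = 2 dB.
Threshold = output − output overshoot = -11 − 2 = -13 dBu.

-13 dBu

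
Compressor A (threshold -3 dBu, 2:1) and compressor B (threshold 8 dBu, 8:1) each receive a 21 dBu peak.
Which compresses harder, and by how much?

A, by 0.625 dB

A: GR = 24 − 24/2 = 12 dB.
B: GR = 13 − 13/8 = 11.375 dB.
A applies 0.625 dB more gain reduction.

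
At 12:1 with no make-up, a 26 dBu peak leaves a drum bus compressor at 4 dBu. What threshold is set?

Let T be the threshold. Output overshoot = (input overshoot)/R, so 4 − T = (26 − T)/12.
12·(4 − T) = 26 − T → 11·T = 48 − 26 = 22.
T = 22/11 = 2 dBu.

2 dBu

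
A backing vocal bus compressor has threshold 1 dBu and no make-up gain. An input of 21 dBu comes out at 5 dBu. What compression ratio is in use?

Input overshoot = 21 − 1 = 20 dB; output overshoot = 5 − 1 = 4 dB.
Ratio = 20 / 4 = 5.

5:1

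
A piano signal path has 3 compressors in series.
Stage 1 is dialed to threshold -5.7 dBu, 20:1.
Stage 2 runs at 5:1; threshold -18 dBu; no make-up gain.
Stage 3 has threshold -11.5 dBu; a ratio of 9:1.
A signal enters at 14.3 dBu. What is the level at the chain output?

-15.34 dBu

Stage 1: 14.3 dBu is 20 dB over -5.7 dBu; at 20:1 that becomes 1 dB over, giving -4.7 dBu.
Stage 2: -4.7 dBu is 13.3 dB over -18 dBu; at 5:1 that becomes 2.66 dB over, giving -15.34 dBu.
Stage 3: below threshold (-15.34 ≤ -11.5); passes unchanged; output -15.34 dBu.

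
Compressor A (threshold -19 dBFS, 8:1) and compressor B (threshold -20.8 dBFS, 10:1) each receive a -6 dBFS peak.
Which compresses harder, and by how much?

B, by 1.945 dB

A: overshoot 13 dB → output overshoot 1.625 dB → GR 11.375 dB.
B: overshoot 14.8 dB → output overshoot 1.48 dB → GR 13.32 dB.
B reduces 1.945 dB more.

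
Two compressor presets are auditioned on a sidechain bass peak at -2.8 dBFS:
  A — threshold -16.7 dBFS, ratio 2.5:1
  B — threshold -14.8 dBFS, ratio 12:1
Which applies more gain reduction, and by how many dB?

B, by 2.66 dB

A: 13.9 dB over, compressed to 5.56 dB over, so 8.34 dB of GR.
B: 12 dB over, compressed to 1 dB over, so 11 dB of GR.
B applies 2.66 dB more gain reduction.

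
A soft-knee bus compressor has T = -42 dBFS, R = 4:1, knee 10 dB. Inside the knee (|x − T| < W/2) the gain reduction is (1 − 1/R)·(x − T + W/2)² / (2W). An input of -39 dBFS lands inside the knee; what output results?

x − T + W/2 = -39 − (-42) + 5 = 8.
GR = (1 − 1/4) × 8² / 20 = 0.75 × 64 / 20 = 2.4 dB.
Output = -39 − 2.4 = -41.4 dBFS.

-41.4 dBFS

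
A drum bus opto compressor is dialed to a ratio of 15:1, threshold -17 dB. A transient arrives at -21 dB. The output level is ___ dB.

-21 dB

-21 dB is 4 dB below the -17 dB threshold, so no gain reduction is applied.
Output = input = -21 dB.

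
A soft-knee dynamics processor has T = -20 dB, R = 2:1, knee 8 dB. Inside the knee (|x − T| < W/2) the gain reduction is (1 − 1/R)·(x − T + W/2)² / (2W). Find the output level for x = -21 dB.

-21.28125 dB

x − T + W/2 = -21 − (-20) + 4 = 3.
GR = (1 − 1/2) × 3² / 16 = 0.5 × 9 / 16 = 0.28125 dB.
Output = -21 − 0.28125 = -21.28125 dB.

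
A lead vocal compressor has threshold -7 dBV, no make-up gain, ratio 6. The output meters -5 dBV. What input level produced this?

5 dBV

That's 2 dB above the -7 dBV threshold.
Undo the ratio: input overshoot = 2 × 6 = 12 dB, giving input = 5 dBV.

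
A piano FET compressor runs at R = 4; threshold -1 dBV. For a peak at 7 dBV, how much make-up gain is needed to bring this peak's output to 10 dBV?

9 dB

Without make-up, output = threshold + overshoot/4 = -1 + 2 = 1 dBV.
Gap to target: 9 dB.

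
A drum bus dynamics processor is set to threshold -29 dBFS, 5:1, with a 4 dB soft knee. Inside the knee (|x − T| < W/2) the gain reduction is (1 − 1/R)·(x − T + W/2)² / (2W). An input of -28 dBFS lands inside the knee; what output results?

x − T + W/2 = -28 − (-29) + 2 = 3.
GR = (1 − 1/5) × 3² / 8 = 0.8 × 9 / 8 = 0.9 dB.
Output = -28 − 0.9 = -28.9 dBFS.

-28.9 dBFS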